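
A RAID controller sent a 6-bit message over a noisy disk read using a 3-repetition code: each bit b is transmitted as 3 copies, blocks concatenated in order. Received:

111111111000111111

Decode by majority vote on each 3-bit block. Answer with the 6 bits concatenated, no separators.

Block 1 (111): 3 ones → 1
Block 2 (111): 3 ones → 1
Block 3 (111): 3 ones → 1
Block 4 (000): 0 ones → 0
Block 5 (111): 3 ones → 1
Block 6 (111): 3 ones → 1

111011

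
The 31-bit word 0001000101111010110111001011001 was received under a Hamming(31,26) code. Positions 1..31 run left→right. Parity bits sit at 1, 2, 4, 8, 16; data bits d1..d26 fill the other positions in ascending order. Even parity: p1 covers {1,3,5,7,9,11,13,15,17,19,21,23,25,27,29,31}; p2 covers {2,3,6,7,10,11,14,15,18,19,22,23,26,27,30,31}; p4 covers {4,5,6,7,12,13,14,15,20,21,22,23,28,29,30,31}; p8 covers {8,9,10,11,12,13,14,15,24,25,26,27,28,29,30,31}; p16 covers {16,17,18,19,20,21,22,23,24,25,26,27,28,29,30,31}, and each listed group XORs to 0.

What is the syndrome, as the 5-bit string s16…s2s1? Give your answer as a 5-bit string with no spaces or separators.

10110

s1 (pos 1,3,5,7,9,11,13,15,17,19,21,23,25,27,29,31): 0⊕0⊕0⊕0⊕0⊕1⊕1⊕1⊕1⊕0⊕1⊕0⊕1⊕1⊕0⊕1 = 0
s2 (pos 2,3,6,7,10,11,14,15,18,19,22,23,26,27,30,31): 0⊕0⊕0⊕0⊕1⊕1⊕0⊕1⊕1⊕0⊕1⊕0⊕0⊕1⊕0⊕1 = 1
s4 (pos 4,5,6,7,12,13,14,15,20,21,22,23,28,29,30,31): 1⊕0⊕0⊕0⊕1⊕1⊕0⊕1⊕1⊕1⊕1⊕0⊕1⊕0⊕0⊕1 = 1
s8 (pos 8,9,10,11,12,13,14,15,24,25,26,27,28,29,30,31): 1⊕0⊕1⊕1⊕1⊕1⊕0⊕1⊕0⊕1⊕0⊕1⊕1⊕0⊕0⊕1 = 0
s16 (pos 16,17,18,19,20,21,22,23,24,25,26,27,28,29,30,31): 0⊕1⊕1⊕0⊕1⊕1⊕1⊕0⊕0⊕1⊕0⊕1⊕1⊕0⊕0⊕1 = 1
Syndrome s16…s1 = 10110 → error at position 22.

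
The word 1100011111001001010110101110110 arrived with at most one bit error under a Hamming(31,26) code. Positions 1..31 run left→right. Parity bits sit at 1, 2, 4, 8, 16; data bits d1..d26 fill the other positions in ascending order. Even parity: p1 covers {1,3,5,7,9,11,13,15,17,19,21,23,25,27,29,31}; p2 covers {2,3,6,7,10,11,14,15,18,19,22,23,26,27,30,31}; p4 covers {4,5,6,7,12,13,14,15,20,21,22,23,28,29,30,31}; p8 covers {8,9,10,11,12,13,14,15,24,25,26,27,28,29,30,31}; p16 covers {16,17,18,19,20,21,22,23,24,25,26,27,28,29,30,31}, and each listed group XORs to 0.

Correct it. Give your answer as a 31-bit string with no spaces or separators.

1100011111101001010110101110110

s1 (pos 1,3,5,7,9,11,13,15,17,19,21,23,25,27,29,31): 1⊕0⊕0⊕1⊕1⊕0⊕1⊕0⊕0⊕0⊕1⊕1⊕1⊕1⊕1⊕0 = 1
s2 (pos 2,3,6,7,10,11,14,15,18,19,22,23,26,27,30,31): 1⊕0⊕1⊕1⊕1⊕0⊕0⊕0⊕1⊕0⊕0⊕1⊕1⊕1⊕1⊕0 = 1
s4 (pos 4,5,6,7,12,13,14,15,20,21,22,23,28,29,30,31): 0⊕0⊕1⊕1⊕0⊕1⊕0⊕0⊕1⊕1⊕0⊕1⊕0⊕1⊕1⊕0 = 0
s8 (pos 8,9,10,11,12,13,14,15,24,25,26,27,28,29,30,31): 1⊕1⊕1⊕0⊕0⊕1⊕0⊕0⊕0⊕1⊕1⊕1⊕0⊕1⊕1⊕0 = 1
s16 (pos 16,17,18,19,20,21,22,23,24,25,26,27,28,29,30,31): 1⊕0⊕1⊕0⊕1⊕1⊕0⊕1⊕0⊕1⊕1⊕1⊕0⊕1⊕1⊕0 = 0
Syndrome s16…s1 = 01011 → error at position 11.
Flip position 11: 1100011111001001010110101110110 → 1100011111101001010110101110110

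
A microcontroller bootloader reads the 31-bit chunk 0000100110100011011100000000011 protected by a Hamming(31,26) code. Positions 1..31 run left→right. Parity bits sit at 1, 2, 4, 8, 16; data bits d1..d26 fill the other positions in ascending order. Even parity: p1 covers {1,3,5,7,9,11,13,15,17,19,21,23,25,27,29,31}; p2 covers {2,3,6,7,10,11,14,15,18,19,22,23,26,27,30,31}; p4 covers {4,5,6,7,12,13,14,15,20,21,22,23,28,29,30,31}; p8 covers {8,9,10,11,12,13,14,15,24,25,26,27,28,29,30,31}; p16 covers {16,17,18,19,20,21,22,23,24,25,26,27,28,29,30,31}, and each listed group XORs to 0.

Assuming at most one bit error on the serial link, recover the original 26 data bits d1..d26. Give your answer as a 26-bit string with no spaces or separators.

01001010001011100000000011

s1 (pos 1,3,5,7,9,11,13,15,17,19,21,23,25,27,29,31): 0⊕0⊕1⊕0⊕1⊕1⊕0⊕1⊕0⊕1⊕0⊕0⊕0⊕0⊕0⊕1 = 0
s2 (pos 2,3,6,7,10,11,14,15,18,19,22,23,26,27,30,31): 0⊕0⊕0⊕0⊕0⊕1⊕0⊕1⊕1⊕1⊕0⊕0⊕0⊕0⊕1⊕1 = 0
s4 (pos 4,5,6,7,12,13,14,15,20,21,22,23,28,29,30,31): 0⊕1⊕0⊕0⊕0⊕0⊕0⊕1⊕1⊕0⊕0⊕0⊕0⊕0⊕1⊕1 = 1
s8 (pos 8,9,10,11,12,13,14,15,24,25,26,27,28,29,30,31): 1⊕1⊕0⊕1⊕0⊕0⊕0⊕1⊕0⊕0⊕0⊕0⊕0⊕0⊕1⊕1 = 0
s16 (pos 16,17,18,19,20,21,22,23,24,25,26,27,28,29,30,31): 1⊕0⊕1⊕1⊕1⊕0⊕0⊕0⊕0⊕0⊕0⊕0⊕0⊕0⊕1⊕1 = 0
Syndrome s16…s1 = 00100 → error at position 4.
Flip position 4: 0000100110100011011100000000011 → 0001100110100011011100000000011
Read data bits from positions 3,5,6,7,9,10,11,12,13,14,15,17,18,19,20,21,22,23,24,25,26,27,28,29,30,31: 01001010001011100000000011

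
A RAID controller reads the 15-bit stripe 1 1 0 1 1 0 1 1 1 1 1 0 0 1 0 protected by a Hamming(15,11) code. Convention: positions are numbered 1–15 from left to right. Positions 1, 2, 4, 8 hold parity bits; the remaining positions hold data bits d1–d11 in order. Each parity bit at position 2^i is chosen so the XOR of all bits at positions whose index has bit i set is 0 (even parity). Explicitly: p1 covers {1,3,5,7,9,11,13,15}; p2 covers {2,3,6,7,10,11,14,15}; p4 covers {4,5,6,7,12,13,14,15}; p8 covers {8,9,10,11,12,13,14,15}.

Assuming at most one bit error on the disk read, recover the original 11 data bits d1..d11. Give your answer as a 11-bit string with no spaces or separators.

01011100010

s1 (pos 1,3,5,7,9,11,13,15): 1⊕0⊕1⊕1⊕1⊕1⊕0⊕0 = 1
s2 (pos 2,3,6,7,10,11,14,15): 1⊕0⊕0⊕1⊕1⊕1⊕1⊕0 = 1
s4 (pos 4,5,6,7,12,13,14,15): 1⊕1⊕0⊕1⊕0⊕0⊕1⊕0 = 0
s8 (pos 8,9,10,11,12,13,14,15): 1⊕1⊕1⊕1⊕0⊕0⊕1⊕0 = 1
Syndrome s8…s1 = 1011 → error at position 11.
Flip position 11: 110110111110010 → 110110111100010
Read data bits from positions 3,5,6,7,9,10,11,12,13,14,15: 01011100010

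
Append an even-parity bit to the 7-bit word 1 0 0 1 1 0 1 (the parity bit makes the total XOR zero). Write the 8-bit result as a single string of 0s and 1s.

XOR of the 7 data bits: 1⊕0⊕0⊕1⊕1⊕0⊕1 = 0
Parity bit = 0 (so all 8 bits XOR to 0).

10011010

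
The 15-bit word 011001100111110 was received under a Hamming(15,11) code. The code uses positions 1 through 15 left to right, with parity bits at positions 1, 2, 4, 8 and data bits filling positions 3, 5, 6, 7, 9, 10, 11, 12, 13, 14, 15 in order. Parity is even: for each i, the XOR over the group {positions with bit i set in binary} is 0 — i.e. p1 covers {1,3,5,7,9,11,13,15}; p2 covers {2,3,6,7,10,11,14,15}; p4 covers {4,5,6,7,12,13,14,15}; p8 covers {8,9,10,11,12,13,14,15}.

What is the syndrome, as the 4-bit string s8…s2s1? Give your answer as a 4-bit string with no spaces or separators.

1110

s1 (pos 1,3,5,7,9,11,13,15): 0⊕1⊕0⊕1⊕0⊕1⊕1⊕0 = 0
s2 (pos 2,3,6,7,10,11,14,15): 1⊕1⊕1⊕1⊕1⊕1⊕1⊕0 = 1
s4 (pos 4,5,6,7,12,13,14,15): 0⊕0⊕1⊕1⊕1⊕1⊕1⊕0 = 1
s8 (pos 8,9,10,11,12,13,14,15): 0⊕0⊕1⊕1⊕1⊕1⊕1⊕0 = 1
Syndrome s8…s1 = 1110 → error at position 14.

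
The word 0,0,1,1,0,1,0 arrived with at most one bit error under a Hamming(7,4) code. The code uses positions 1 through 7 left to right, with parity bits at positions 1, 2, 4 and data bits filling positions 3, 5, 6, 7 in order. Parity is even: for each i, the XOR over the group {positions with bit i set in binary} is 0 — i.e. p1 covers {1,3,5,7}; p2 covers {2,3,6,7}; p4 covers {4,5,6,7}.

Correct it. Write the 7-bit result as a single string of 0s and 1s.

s1 (pos 1,3,5,7): 0⊕1⊕0⊕0 = 1
s2 (pos 2,3,6,7): 0⊕1⊕1⊕0 = 0
s4 (pos 4,5,6,7): 1⊕0⊕1⊕0 = 0
Syndrome s4…s1 = 001 → error at position 1.
Flip position 1: 0011010 → 1011010

1011010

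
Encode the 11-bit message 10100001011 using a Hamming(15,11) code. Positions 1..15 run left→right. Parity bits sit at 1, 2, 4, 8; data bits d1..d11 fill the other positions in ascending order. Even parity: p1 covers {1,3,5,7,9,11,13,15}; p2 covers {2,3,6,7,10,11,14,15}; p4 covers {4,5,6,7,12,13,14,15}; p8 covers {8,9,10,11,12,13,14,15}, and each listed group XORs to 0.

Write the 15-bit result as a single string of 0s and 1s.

001001010001011

Place data at non-parity positions: p1 p2 1 p4 0 1 0 p8 0 0 0 1 0 1 1
p1 (pos 1,3,5,7,9,11,13,15): XOR of data positions = 1⊕0⊕0⊕0⊕0⊕0⊕1 = 0
p2 (pos 2,3,6,7,10,11,14,15): XOR of data positions = 1⊕1⊕0⊕0⊕0⊕1⊕1 = 0
p4 (pos 4,5,6,7,12,13,14,15): XOR of data positions = 0⊕1⊕0⊕1⊕0⊕1⊕1 = 0
p8 (pos 8,9,10,11,12,13,14,15): XOR of data positions = 0⊕0⊕0⊕1⊕0⊕1⊕1 = 1
Codeword: 001001010001011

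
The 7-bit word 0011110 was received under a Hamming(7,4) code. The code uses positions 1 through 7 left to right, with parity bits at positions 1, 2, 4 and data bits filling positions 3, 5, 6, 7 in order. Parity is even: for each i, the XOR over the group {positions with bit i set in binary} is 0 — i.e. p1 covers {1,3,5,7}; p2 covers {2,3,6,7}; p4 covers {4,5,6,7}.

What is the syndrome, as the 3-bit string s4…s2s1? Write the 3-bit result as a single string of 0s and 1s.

100

s1 (pos 1,3,5,7): 0⊕1⊕1⊕0 = 0
s2 (pos 2,3,6,7): 0⊕1⊕1⊕0 = 0
s4 (pos 4,5,6,7): 1⊕1⊕1⊕0 = 1
Syndrome s4…s1 = 100 → error at position 4.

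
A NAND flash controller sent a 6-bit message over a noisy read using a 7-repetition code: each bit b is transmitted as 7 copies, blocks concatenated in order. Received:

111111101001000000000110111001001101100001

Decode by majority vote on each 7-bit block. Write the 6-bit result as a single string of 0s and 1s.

100100

Block 1 (1111111): 7 ones → 1
Block 2 (0100100): 2 ones → 0
Block 3 (0000000): 0 ones → 0
Block 4 (1101110): 5 ones → 1
Block 5 (0100110): 3 ones → 0
Block 6 (1100001): 3 ones → 0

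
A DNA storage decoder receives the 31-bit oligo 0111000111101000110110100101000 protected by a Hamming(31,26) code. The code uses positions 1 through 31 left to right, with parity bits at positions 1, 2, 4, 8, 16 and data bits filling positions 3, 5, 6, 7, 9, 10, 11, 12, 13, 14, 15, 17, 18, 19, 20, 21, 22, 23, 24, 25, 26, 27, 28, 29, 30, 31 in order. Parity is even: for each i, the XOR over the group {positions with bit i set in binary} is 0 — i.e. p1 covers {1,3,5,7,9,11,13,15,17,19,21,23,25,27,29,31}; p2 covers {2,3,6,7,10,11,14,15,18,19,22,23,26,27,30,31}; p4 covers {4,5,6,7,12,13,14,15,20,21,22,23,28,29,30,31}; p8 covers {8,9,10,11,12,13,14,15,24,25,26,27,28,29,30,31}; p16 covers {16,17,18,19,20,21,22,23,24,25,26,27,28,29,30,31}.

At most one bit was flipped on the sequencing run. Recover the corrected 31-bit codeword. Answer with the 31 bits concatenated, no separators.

0111000111101000110110100111000

s1 (pos 1,3,5,7,9,11,13,15,17,19,21,23,25,27,29,31): 0⊕1⊕0⊕0⊕1⊕1⊕1⊕0⊕1⊕0⊕1⊕1⊕0⊕0⊕0⊕0 = 1
s2 (pos 2,3,6,7,10,11,14,15,18,19,22,23,26,27,30,31): 1⊕1⊕0⊕0⊕1⊕1⊕0⊕0⊕1⊕0⊕0⊕1⊕1⊕0⊕0⊕0 = 1
s4 (pos 4,5,6,7,12,13,14,15,20,21,22,23,28,29,30,31): 1⊕0⊕0⊕0⊕0⊕1⊕0⊕0⊕1⊕1⊕0⊕1⊕1⊕0⊕0⊕0 = 0
s8 (pos 8,9,10,11,12,13,14,15,24,25,26,27,28,29,30,31): 1⊕1⊕1⊕1⊕0⊕1⊕0⊕0⊕0⊕0⊕1⊕0⊕1⊕0⊕0⊕0 = 1
s16 (pos 16,17,18,19,20,21,22,23,24,25,26,27,28,29,30,31): 0⊕1⊕1⊕0⊕1⊕1⊕0⊕1⊕0⊕0⊕1⊕0⊕1⊕0⊕0⊕0 = 1
Syndrome s16…s1 = 11011 → error at position 27.
Flip position 27: 0111000111101000110110100101000 → 0111000111101000110110100111000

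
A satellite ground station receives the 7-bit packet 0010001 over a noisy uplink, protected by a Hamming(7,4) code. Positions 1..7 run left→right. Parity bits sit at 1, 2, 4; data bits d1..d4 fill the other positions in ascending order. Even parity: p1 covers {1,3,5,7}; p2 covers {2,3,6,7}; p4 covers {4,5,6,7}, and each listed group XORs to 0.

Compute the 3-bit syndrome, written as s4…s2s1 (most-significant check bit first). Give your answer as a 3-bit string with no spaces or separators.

100

s1 (pos 1,3,5,7): 0⊕1⊕0⊕1 = 0
s2 (pos 2,3,6,7): 0⊕1⊕0⊕1 = 0
s4 (pos 4,5,6,7): 0⊕0⊕0⊕1 = 1
Syndrome s4…s1 = 100 → error at position 4.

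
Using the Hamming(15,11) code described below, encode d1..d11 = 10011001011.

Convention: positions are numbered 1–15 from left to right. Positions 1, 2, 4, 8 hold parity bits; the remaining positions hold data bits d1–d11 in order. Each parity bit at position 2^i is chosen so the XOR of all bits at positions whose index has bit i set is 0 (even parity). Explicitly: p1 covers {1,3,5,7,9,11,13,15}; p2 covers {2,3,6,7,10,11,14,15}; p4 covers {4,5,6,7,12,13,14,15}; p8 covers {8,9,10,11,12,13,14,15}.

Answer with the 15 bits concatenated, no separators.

Place data at non-parity positions: p1 p2 1 p4 0 0 1 p8 1 0 0 1 0 1 1
p1 (pos 1,3,5,7,9,11,13,15): XOR of data positions = 1⊕0⊕1⊕1⊕0⊕0⊕1 = 0
p2 (pos 2,3,6,7,10,11,14,15): XOR of data positions = 1⊕0⊕1⊕0⊕0⊕1⊕1 = 0
p4 (pos 4,5,6,7,12,13,14,15): XOR of data positions = 0⊕0⊕1⊕1⊕0⊕1⊕1 = 0
p8 (pos 8,9,10,11,12,13,14,15): XOR of data positions = 1⊕0⊕0⊕1⊕0⊕1⊕1 = 0
Codeword: 001000101001011

001000101001011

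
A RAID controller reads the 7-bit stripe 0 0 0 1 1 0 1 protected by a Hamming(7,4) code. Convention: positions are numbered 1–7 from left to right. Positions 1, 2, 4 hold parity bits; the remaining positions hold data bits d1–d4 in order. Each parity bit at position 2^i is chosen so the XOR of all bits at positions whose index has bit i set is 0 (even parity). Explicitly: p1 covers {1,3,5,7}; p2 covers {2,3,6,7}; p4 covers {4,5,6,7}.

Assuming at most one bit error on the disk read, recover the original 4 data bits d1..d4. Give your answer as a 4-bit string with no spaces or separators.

s1 (pos 1,3,5,7): 0⊕0⊕1⊕1 = 0
s2 (pos 2,3,6,7): 0⊕0⊕0⊕1 = 1
s4 (pos 4,5,6,7): 1⊕1⊕0⊕1 = 1
Syndrome s4…s1 = 110 → error at position 6.
Flip position 6: 0001101 → 0001111
Read data bits from positions 3,5,6,7: 0111

0111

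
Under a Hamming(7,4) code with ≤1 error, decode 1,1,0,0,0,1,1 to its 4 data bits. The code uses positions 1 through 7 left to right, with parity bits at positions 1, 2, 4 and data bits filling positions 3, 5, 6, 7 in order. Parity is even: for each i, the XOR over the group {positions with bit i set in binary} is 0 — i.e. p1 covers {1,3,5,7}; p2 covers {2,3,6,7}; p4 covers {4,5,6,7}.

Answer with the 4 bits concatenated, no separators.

s1 (pos 1,3,5,7): 1⊕0⊕0⊕1 = 0
s2 (pos 2,3,6,7): 1⊕0⊕1⊕1 = 1
s4 (pos 4,5,6,7): 0⊕0⊕1⊕1 = 0
Syndrome s4…s1 = 010 → error at position 2.
Flip position 2: 1100011 → 1000011
Read data bits from positions 3,5,6,7: 0011

0011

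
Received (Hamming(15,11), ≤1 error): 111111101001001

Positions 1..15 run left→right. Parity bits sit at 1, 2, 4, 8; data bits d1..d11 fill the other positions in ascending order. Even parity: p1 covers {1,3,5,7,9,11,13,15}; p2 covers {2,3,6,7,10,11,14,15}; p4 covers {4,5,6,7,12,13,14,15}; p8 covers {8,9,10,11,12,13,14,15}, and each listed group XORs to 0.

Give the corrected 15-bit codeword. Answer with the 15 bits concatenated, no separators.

s1 (pos 1,3,5,7,9,11,13,15): 1⊕1⊕1⊕1⊕1⊕0⊕0⊕1 = 0
s2 (pos 2,3,6,7,10,11,14,15): 1⊕1⊕1⊕1⊕0⊕0⊕0⊕1 = 1
s4 (pos 4,5,6,7,12,13,14,15): 1⊕1⊕1⊕1⊕1⊕0⊕0⊕1 = 0
s8 (pos 8,9,10,11,12,13,14,15): 0⊕1⊕0⊕0⊕1⊕0⊕0⊕1 = 1
Syndrome s8…s1 = 1010 → error at position 10.
Flip position 10: 111111101001001 → 111111101101001

111111101101001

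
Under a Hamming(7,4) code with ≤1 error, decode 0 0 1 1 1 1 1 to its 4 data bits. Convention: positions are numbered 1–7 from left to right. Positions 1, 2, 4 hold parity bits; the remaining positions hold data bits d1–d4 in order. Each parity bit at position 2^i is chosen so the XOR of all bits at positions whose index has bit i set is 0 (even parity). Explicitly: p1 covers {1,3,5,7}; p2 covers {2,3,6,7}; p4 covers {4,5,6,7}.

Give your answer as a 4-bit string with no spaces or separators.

0111

s1 (pos 1,3,5,7): 0⊕1⊕1⊕1 = 1
s2 (pos 2,3,6,7): 0⊕1⊕1⊕1 = 1
s4 (pos 4,5,6,7): 1⊕1⊕1⊕1 = 0
Syndrome s4…s1 = 011 → error at position 3.
Flip position 3: 0011111 → 0001111
Read data bits from positions 3,5,6,7: 0111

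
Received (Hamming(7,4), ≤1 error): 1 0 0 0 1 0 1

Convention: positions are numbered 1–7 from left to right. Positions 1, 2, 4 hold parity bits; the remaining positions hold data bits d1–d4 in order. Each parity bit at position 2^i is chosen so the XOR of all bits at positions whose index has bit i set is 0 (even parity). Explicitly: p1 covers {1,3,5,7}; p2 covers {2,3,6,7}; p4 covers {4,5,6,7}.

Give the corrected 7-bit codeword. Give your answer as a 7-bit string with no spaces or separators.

1010101

s1 (pos 1,3,5,7): 1⊕0⊕1⊕1 = 1
s2 (pos 2,3,6,7): 0⊕0⊕0⊕1 = 1
s4 (pos 4,5,6,7): 0⊕1⊕0⊕1 = 0
Syndrome s4…s1 = 011 → error at position 3.
Flip position 3: 1000101 → 1010101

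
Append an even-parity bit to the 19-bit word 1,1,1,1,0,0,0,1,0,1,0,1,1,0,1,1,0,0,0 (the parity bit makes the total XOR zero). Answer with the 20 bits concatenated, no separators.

11110001010110110000

XOR of the 19 data bits: 1⊕1⊕1⊕1⊕0⊕0⊕0⊕1⊕0⊕1⊕0⊕1⊕1⊕0⊕1⊕1⊕0⊕0⊕0 = 0
Parity bit = 0 (so all 20 bits XOR to 0).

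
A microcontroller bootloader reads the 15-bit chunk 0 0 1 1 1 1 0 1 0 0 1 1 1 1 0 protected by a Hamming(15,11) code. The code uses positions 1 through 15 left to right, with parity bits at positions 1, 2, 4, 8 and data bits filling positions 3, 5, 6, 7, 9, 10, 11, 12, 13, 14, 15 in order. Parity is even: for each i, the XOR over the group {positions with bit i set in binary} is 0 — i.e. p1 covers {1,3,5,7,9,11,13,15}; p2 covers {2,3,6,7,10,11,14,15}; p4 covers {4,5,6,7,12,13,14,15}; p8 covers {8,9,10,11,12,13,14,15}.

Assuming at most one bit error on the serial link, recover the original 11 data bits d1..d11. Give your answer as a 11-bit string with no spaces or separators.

11100011110

s1 (pos 1,3,5,7,9,11,13,15): 0⊕1⊕1⊕0⊕0⊕1⊕1⊕0 = 0
s2 (pos 2,3,6,7,10,11,14,15): 0⊕1⊕1⊕0⊕0⊕1⊕1⊕0 = 0
s4 (pos 4,5,6,7,12,13,14,15): 1⊕1⊕1⊕0⊕1⊕1⊕1⊕0 = 0
s8 (pos 8,9,10,11,12,13,14,15): 1⊕0⊕0⊕1⊕1⊕1⊕1⊕0 = 1
Syndrome s8…s1 = 1000 → error at position 8.
Flip position 8: 001111010011110 → 001111000011110
Read data bits from positions 3,5,6,7,9,10,11,12,13,14,15: 11100011110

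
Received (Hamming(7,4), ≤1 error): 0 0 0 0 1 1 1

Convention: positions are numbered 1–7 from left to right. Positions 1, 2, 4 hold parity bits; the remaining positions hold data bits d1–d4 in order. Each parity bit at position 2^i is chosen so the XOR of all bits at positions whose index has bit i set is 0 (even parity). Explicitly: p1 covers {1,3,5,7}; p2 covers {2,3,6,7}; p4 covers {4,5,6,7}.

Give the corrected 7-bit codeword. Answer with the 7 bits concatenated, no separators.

s1 (pos 1,3,5,7): 0⊕0⊕1⊕1 = 0
s2 (pos 2,3,6,7): 0⊕0⊕1⊕1 = 0
s4 (pos 4,5,6,7): 0⊕1⊕1⊕1 = 1
Syndrome s4…s1 = 100 → error at position 4.
Flip position 4: 0000111 → 0001111

0001111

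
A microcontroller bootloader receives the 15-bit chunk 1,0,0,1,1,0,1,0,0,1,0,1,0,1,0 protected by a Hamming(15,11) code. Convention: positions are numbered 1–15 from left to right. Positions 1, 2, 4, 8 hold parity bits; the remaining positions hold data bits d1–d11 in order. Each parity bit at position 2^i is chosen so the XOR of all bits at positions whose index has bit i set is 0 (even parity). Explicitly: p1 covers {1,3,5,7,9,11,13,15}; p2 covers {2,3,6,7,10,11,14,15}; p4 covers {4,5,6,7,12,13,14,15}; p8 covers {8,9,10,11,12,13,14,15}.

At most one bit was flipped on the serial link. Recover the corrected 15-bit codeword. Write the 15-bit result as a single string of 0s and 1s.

100110100101011

s1 (pos 1,3,5,7,9,11,13,15): 1⊕0⊕1⊕1⊕0⊕0⊕0⊕0 = 1
s2 (pos 2,3,6,7,10,11,14,15): 0⊕0⊕0⊕1⊕1⊕0⊕1⊕0 = 1
s4 (pos 4,5,6,7,12,13,14,15): 1⊕1⊕0⊕1⊕1⊕0⊕1⊕0 = 1
s8 (pos 8,9,10,11,12,13,14,15): 0⊕0⊕1⊕0⊕1⊕0⊕1⊕0 = 1
Syndrome s8…s1 = 1111 → error at position 15.
Flip position 15: 100110100101010 → 100110100101011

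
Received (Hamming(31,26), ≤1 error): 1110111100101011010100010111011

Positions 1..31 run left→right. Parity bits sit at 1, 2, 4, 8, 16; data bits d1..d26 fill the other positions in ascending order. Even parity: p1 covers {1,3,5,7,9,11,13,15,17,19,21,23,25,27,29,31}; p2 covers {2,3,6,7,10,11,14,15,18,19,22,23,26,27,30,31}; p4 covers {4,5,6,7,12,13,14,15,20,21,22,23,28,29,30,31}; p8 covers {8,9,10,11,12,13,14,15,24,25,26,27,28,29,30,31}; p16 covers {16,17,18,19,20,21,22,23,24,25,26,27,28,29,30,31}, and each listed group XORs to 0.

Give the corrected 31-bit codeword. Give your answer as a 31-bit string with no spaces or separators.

s1 (pos 1,3,5,7,9,11,13,15,17,19,21,23,25,27,29,31): 1⊕1⊕1⊕1⊕0⊕1⊕1⊕1⊕0⊕0⊕0⊕0⊕0⊕1⊕0⊕1 = 1
s2 (pos 2,3,6,7,10,11,14,15,18,19,22,23,26,27,30,31): 1⊕1⊕1⊕1⊕0⊕1⊕0⊕1⊕1⊕0⊕0⊕0⊕1⊕1⊕1⊕1 = 1
s4 (pos 4,5,6,7,12,13,14,15,20,21,22,23,28,29,30,31): 0⊕1⊕1⊕1⊕0⊕1⊕0⊕1⊕1⊕0⊕0⊕0⊕1⊕0⊕1⊕1 = 1
s8 (pos 8,9,10,11,12,13,14,15,24,25,26,27,28,29,30,31): 1⊕0⊕0⊕1⊕0⊕1⊕0⊕1⊕1⊕0⊕1⊕1⊕1⊕0⊕1⊕1 = 0
s16 (pos 16,17,18,19,20,21,22,23,24,25,26,27,28,29,30,31): 1⊕0⊕1⊕0⊕1⊕0⊕0⊕0⊕1⊕0⊕1⊕1⊕1⊕0⊕1⊕1 = 1
Syndrome s16…s1 = 10111 → error at position 23.
Flip position 23: 1110111100101011010100010111011 → 1110111100101011010100110111011

1110111100101011010100110111011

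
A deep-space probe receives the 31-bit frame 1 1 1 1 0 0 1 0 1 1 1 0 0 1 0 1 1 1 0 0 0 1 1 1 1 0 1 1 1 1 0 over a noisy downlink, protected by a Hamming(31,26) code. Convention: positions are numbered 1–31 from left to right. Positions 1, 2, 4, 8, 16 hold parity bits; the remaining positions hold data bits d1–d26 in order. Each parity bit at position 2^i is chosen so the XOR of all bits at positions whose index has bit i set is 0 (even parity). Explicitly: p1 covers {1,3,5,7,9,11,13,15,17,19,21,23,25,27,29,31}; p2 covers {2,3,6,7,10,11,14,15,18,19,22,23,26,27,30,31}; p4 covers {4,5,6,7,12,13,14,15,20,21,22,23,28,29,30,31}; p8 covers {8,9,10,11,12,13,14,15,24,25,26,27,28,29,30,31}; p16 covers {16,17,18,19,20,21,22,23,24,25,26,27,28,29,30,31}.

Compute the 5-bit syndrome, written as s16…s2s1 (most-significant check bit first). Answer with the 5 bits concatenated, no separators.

s1 (pos 1,3,5,7,9,11,13,15,17,19,21,23,25,27,29,31): 1⊕1⊕0⊕1⊕1⊕1⊕0⊕0⊕1⊕0⊕0⊕1⊕1⊕1⊕1⊕0 = 0
s2 (pos 2,3,6,7,10,11,14,15,18,19,22,23,26,27,30,31): 1⊕1⊕0⊕1⊕1⊕1⊕1⊕0⊕1⊕0⊕1⊕1⊕0⊕1⊕1⊕0 = 1
s4 (pos 4,5,6,7,12,13,14,15,20,21,22,23,28,29,30,31): 1⊕0⊕0⊕1⊕0⊕0⊕1⊕0⊕0⊕0⊕1⊕1⊕1⊕1⊕1⊕0 = 0
s8 (pos 8,9,10,11,12,13,14,15,24,25,26,27,28,29,30,31): 0⊕1⊕1⊕1⊕0⊕0⊕1⊕0⊕1⊕1⊕0⊕1⊕1⊕1⊕1⊕0 = 0
s16 (pos 16,17,18,19,20,21,22,23,24,25,26,27,28,29,30,31): 1⊕1⊕1⊕0⊕0⊕0⊕1⊕1⊕1⊕1⊕0⊕1⊕1⊕1⊕1⊕0 = 1
Syndrome s16…s1 = 10010 → error at position 18.

10010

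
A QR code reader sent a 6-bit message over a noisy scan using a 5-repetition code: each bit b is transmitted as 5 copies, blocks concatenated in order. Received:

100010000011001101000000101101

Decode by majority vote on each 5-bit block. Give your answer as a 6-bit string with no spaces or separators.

Block 1 (10001): 2 ones → 0
Block 2 (00000): 0 ones → 0
Block 3 (11001): 3 ones → 1
Block 4 (10100): 2 ones → 0
Block 5 (00001): 1 one → 0
Block 6 (01101): 3 ones → 1

001001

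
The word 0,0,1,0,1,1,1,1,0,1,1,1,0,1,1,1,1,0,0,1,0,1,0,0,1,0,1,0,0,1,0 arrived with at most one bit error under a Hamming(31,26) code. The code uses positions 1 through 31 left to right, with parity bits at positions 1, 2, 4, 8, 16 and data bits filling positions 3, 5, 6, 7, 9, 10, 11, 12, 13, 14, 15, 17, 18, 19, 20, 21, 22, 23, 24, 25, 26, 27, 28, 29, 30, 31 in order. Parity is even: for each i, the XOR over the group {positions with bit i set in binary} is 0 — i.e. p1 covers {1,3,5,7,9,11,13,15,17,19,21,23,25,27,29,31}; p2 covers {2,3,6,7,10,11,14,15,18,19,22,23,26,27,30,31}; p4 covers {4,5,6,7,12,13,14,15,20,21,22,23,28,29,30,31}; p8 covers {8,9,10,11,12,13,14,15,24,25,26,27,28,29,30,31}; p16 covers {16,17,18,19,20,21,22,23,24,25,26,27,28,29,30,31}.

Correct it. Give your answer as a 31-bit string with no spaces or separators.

s1 (pos 1,3,5,7,9,11,13,15,17,19,21,23,25,27,29,31): 0⊕1⊕1⊕1⊕0⊕1⊕0⊕1⊕1⊕0⊕0⊕0⊕1⊕1⊕0⊕0 = 0
s2 (pos 2,3,6,7,10,11,14,15,18,19,22,23,26,27,30,31): 0⊕1⊕1⊕1⊕1⊕1⊕1⊕1⊕0⊕0⊕1⊕0⊕0⊕1⊕1⊕0 = 0
s4 (pos 4,5,6,7,12,13,14,15,20,21,22,23,28,29,30,31): 0⊕1⊕1⊕1⊕1⊕0⊕1⊕1⊕1⊕0⊕1⊕0⊕0⊕0⊕1⊕0 = 1
s8 (pos 8,9,10,11,12,13,14,15,24,25,26,27,28,29,30,31): 1⊕0⊕1⊕1⊕1⊕0⊕1⊕1⊕0⊕1⊕0⊕1⊕0⊕0⊕1⊕0 = 1
s16 (pos 16,17,18,19,20,21,22,23,24,25,26,27,28,29,30,31): 1⊕1⊕0⊕0⊕1⊕0⊕1⊕0⊕0⊕1⊕0⊕1⊕0⊕0⊕1⊕0 = 1
Syndrome s16…s1 = 11100 → error at position 28.
Flip position 28: 0010111101110111100101001010010 → 0010111101110111100101001011010

0010111101110111100101001011010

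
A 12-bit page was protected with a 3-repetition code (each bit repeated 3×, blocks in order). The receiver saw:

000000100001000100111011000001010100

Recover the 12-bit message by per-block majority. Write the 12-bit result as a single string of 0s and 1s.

000000110000

Block 1 (000): 0 ones → 0
Block 2 (000): 0 ones → 0
Block 3 (100): 1 one → 0
Block 4 (001): 1 one → 0
Block 5 (000): 0 ones → 0
Block 6 (100): 1 one → 0
Block 7 (111): 3 ones → 1
Block 8 (011): 2 ones → 1
Block 9 (000): 0 ones → 0
Block 10 (001): 1 one → 0
Block 11 (010): 1 one → 0
Block 12 (100): 1 one → 0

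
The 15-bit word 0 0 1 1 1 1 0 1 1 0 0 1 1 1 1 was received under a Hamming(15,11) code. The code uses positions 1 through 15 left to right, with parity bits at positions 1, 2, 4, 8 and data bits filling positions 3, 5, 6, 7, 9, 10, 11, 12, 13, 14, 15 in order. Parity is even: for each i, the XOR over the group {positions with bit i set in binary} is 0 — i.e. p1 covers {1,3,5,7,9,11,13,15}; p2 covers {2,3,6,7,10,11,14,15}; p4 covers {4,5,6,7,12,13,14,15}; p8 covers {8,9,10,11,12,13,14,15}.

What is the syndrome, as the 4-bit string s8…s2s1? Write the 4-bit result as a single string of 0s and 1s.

s1 (pos 1,3,5,7,9,11,13,15): 0⊕1⊕1⊕0⊕1⊕0⊕1⊕1 = 1
s2 (pos 2,3,6,7,10,11,14,15): 0⊕1⊕1⊕0⊕0⊕0⊕1⊕1 = 0
s4 (pos 4,5,6,7,12,13,14,15): 1⊕1⊕1⊕0⊕1⊕1⊕1⊕1 = 1
s8 (pos 8,9,10,11,12,13,14,15): 1⊕1⊕0⊕0⊕1⊕1⊕1⊕1 = 0
Syndrome s8…s1 = 0101 → error at position 5.

0101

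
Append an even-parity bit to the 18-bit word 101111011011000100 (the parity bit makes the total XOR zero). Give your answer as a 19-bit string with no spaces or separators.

1011110110110001000

XOR of the 18 data bits: 1⊕0⊕1⊕1⊕1⊕1⊕0⊕1⊕1⊕0⊕1⊕1⊕0⊕0⊕0⊕1⊕0⊕0 = 0
Parity bit = 0 (so all 19 bits XOR to 0).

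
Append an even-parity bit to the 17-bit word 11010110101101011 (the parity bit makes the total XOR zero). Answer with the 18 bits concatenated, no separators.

XOR of the 17 data bits: 1⊕1⊕0⊕1⊕0⊕1⊕1⊕0⊕1⊕0⊕1⊕1⊕0⊕1⊕0⊕1⊕1 = 1
Parity bit = 1 (so all 18 bits XOR to 0).

110101101011010111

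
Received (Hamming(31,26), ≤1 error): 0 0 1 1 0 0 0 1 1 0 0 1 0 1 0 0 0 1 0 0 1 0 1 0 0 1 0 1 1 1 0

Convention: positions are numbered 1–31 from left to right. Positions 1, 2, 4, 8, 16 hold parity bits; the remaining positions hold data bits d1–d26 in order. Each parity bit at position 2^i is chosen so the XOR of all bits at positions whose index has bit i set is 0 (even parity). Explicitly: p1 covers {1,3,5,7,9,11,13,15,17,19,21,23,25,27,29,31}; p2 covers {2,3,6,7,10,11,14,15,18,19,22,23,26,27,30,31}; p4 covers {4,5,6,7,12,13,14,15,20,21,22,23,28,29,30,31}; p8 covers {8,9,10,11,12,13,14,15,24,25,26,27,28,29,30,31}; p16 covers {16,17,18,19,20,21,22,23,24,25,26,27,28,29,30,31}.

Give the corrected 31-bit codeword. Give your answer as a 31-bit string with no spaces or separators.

0011000110010100110010100101110

s1 (pos 1,3,5,7,9,11,13,15,17,19,21,23,25,27,29,31): 0⊕1⊕0⊕0⊕1⊕0⊕0⊕0⊕0⊕0⊕1⊕1⊕0⊕0⊕1⊕0 = 1
s2 (pos 2,3,6,7,10,11,14,15,18,19,22,23,26,27,30,31): 0⊕1⊕0⊕0⊕0⊕0⊕1⊕0⊕1⊕0⊕0⊕1⊕1⊕0⊕1⊕0 = 0
s4 (pos 4,5,6,7,12,13,14,15,20,21,22,23,28,29,30,31): 1⊕0⊕0⊕0⊕1⊕0⊕1⊕0⊕0⊕1⊕0⊕1⊕1⊕1⊕1⊕0 = 0
s8 (pos 8,9,10,11,12,13,14,15,24,25,26,27,28,29,30,31): 1⊕1⊕0⊕0⊕1⊕0⊕1⊕0⊕0⊕0⊕1⊕0⊕1⊕1⊕1⊕0 = 0
s16 (pos 16,17,18,19,20,21,22,23,24,25,26,27,28,29,30,31): 0⊕0⊕1⊕0⊕0⊕1⊕0⊕1⊕0⊕0⊕1⊕0⊕1⊕1⊕1⊕0 = 1
Syndrome s16…s1 = 10001 → error at position 17.
Flip position 17: 0011000110010100010010100101110 → 0011000110010100110010100101110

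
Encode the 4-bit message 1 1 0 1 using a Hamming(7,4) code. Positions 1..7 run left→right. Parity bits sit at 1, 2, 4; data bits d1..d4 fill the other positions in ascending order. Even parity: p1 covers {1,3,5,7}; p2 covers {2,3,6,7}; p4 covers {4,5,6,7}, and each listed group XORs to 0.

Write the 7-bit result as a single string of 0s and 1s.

Place data at non-parity positions: p1 p2 1 p4 1 0 1
p1 (pos 1,3,5,7): XOR of data positions = 1⊕1⊕1 = 1
p2 (pos 2,3,6,7): XOR of data positions = 1⊕0⊕1 = 0
p4 (pos 4,5,6,7): XOR of data positions = 1⊕0⊕1 = 0
Codeword: 1010101

1010101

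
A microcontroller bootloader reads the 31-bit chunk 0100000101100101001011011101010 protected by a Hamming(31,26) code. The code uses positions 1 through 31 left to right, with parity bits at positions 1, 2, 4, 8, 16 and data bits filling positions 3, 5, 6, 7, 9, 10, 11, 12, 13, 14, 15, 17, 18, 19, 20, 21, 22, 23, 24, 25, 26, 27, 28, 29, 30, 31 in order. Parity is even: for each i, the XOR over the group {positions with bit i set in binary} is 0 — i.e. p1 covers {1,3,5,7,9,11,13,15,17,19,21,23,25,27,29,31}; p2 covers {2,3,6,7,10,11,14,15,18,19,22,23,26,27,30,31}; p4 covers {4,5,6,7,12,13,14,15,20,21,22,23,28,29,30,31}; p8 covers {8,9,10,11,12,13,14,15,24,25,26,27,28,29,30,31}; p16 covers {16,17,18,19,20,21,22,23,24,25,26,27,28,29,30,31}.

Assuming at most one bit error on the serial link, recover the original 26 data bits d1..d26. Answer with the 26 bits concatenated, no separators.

s1 (pos 1,3,5,7,9,11,13,15,17,19,21,23,25,27,29,31): 0⊕0⊕0⊕0⊕0⊕1⊕0⊕0⊕0⊕1⊕1⊕0⊕1⊕0⊕0⊕0 = 0
s2 (pos 2,3,6,7,10,11,14,15,18,19,22,23,26,27,30,31): 1⊕0⊕0⊕0⊕1⊕1⊕1⊕0⊕0⊕1⊕1⊕0⊕1⊕0⊕1⊕0 = 0
s4 (pos 4,5,6,7,12,13,14,15,20,21,22,23,28,29,30,31): 0⊕0⊕0⊕0⊕0⊕0⊕1⊕0⊕0⊕1⊕1⊕0⊕1⊕0⊕1⊕0 = 1
s8 (pos 8,9,10,11,12,13,14,15,24,25,26,27,28,29,30,31): 1⊕0⊕1⊕1⊕0⊕0⊕1⊕0⊕1⊕1⊕1⊕0⊕1⊕0⊕1⊕0 = 1
s16 (pos 16,17,18,19,20,21,22,23,24,25,26,27,28,29,30,31): 1⊕0⊕0⊕1⊕0⊕1⊕1⊕0⊕1⊕1⊕1⊕0⊕1⊕0⊕1⊕0 = 1
Syndrome s16…s1 = 11100 → error at position 28.
Flip position 28: 0100000101100101001011011101010 → 0100000101100101001011011100010
Read data bits from positions 3,5,6,7,9,10,11,12,13,14,15,17,18,19,20,21,22,23,24,25,26,27,28,29,30,31: 00000110010001011011100010

00000110010001011011100010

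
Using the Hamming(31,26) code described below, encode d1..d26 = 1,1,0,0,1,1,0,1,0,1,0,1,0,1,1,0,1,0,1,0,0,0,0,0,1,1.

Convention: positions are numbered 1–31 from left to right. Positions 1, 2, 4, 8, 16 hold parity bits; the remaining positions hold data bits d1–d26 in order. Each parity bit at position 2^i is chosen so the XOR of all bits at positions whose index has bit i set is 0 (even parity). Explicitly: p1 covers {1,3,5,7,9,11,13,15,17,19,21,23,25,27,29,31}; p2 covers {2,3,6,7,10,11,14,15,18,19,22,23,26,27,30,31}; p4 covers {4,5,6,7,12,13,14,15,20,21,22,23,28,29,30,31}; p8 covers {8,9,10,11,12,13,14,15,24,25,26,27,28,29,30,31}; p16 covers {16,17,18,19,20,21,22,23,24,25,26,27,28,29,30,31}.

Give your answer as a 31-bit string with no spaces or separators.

Place data at non-parity positions: p1 p2 1 p4 1 0 0 p8 1 1 0 1 0 1 0 p16 1 0 1 1 0 1 0 1 0 0 0 0 0 1 1
p1 (pos 1,3,5,7,9,11,13,15,17,19,21,23,25,27,29,31): XOR of data positions = 1⊕1⊕0⊕1⊕0⊕0⊕0⊕1⊕1⊕0⊕0⊕0⊕0⊕0⊕1 = 0
p2 (pos 2,3,6,7,10,11,14,15,18,19,22,23,26,27,30,31): XOR of data positions = 1⊕0⊕0⊕1⊕0⊕1⊕0⊕0⊕1⊕1⊕0⊕0⊕0⊕1⊕1 = 1
p4 (pos 4,5,6,7,12,13,14,15,20,21,22,23,28,29,30,31): XOR of data positions = 1⊕0⊕0⊕1⊕0⊕1⊕0⊕1⊕0⊕1⊕0⊕0⊕0⊕1⊕1 = 1
p8 (pos 8,9,10,11,12,13,14,15,24,25,26,27,28,29,30,31): XOR of data positions = 1⊕1⊕0⊕1⊕0⊕1⊕0⊕1⊕0⊕0⊕0⊕0⊕0⊕1⊕1 = 1
p16 (pos 16,17,18,19,20,21,22,23,24,25,26,27,28,29,30,31): XOR of data positions = 1⊕0⊕1⊕1⊕0⊕1⊕0⊕1⊕0⊕0⊕0⊕0⊕0⊕1⊕1 = 1
Codeword: 0111100111010101101101010000011

0111100111010101101101010000011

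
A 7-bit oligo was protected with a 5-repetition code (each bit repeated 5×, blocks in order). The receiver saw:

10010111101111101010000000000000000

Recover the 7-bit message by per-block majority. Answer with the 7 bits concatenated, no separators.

Block 1 (10010): 2 ones → 0
Block 2 (11110): 4 ones → 1
Block 3 (11111): 5 ones → 1
Block 4 (01010): 2 ones → 0
Block 5 (00000): 0 ones → 0
Block 6 (00000): 0 ones → 0
Block 7 (00000): 0 ones → 0

0110000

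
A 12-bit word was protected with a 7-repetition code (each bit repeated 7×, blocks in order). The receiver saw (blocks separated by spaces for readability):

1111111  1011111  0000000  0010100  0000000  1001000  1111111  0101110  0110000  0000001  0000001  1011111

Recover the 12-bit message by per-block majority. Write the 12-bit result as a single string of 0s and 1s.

110000110001

Block 1 (1111111): 7 ones → 1
Block 2 (1011111): 6 ones → 1
Block 3 (0000000): 0 ones → 0
Block 4 (0010100): 2 ones → 0
Block 5 (0000000): 0 ones → 0
Block 6 (1001000): 2 ones → 0
Block 7 (1111111): 7 ones → 1
Block 8 (0101110): 4 ones → 1
Block 9 (0110000): 2 ones → 0
Block 10 (0000001): 1 one → 0
Block 11 (0000001): 1 one → 0
Block 12 (1011111): 6 ones → 1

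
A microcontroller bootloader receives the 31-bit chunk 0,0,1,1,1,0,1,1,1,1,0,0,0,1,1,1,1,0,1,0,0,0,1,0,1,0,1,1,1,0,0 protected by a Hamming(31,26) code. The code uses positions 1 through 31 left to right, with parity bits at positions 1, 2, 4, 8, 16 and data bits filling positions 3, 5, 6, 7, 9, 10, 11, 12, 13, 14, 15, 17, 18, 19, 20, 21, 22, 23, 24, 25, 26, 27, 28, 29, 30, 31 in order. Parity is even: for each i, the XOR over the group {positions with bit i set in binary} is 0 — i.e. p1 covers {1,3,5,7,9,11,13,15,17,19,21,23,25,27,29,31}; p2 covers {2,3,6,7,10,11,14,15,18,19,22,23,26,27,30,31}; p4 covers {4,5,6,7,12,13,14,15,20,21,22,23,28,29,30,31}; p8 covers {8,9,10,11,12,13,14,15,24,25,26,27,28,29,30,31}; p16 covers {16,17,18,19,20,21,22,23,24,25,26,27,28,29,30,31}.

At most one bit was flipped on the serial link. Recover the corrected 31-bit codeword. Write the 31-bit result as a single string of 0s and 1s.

0011101101000111101000101011100

s1 (pos 1,3,5,7,9,11,13,15,17,19,21,23,25,27,29,31): 0⊕1⊕1⊕1⊕1⊕0⊕0⊕1⊕1⊕1⊕0⊕1⊕1⊕1⊕1⊕0 = 1
s2 (pos 2,3,6,7,10,11,14,15,18,19,22,23,26,27,30,31): 0⊕1⊕0⊕1⊕1⊕0⊕1⊕1⊕0⊕1⊕0⊕1⊕0⊕1⊕0⊕0 = 0
s4 (pos 4,5,6,7,12,13,14,15,20,21,22,23,28,29,30,31): 1⊕1⊕0⊕1⊕0⊕0⊕1⊕1⊕0⊕0⊕0⊕1⊕1⊕1⊕0⊕0 = 0
s8 (pos 8,9,10,11,12,13,14,15,24,25,26,27,28,29,30,31): 1⊕1⊕1⊕0⊕0⊕0⊕1⊕1⊕0⊕1⊕0⊕1⊕1⊕1⊕0⊕0 = 1
s16 (pos 16,17,18,19,20,21,22,23,24,25,26,27,28,29,30,31): 1⊕1⊕0⊕1⊕0⊕0⊕0⊕1⊕0⊕1⊕0⊕1⊕1⊕1⊕0⊕0 = 0
Syndrome s16…s1 = 01001 → error at position 9.
Flip position 9: 0011101111000111101000101011100 → 0011101101000111101000101011100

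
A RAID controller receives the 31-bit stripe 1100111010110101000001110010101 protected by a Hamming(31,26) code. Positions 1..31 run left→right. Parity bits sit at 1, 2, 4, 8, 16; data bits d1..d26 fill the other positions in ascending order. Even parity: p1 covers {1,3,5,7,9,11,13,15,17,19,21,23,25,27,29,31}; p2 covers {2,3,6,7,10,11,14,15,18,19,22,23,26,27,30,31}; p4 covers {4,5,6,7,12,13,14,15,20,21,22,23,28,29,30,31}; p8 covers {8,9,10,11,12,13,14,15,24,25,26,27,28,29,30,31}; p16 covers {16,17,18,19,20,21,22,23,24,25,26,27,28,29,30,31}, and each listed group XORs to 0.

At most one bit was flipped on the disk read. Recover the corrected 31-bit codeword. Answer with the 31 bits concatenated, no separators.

s1 (pos 1,3,5,7,9,11,13,15,17,19,21,23,25,27,29,31): 1⊕0⊕1⊕1⊕1⊕1⊕0⊕0⊕0⊕0⊕0⊕1⊕0⊕1⊕1⊕1 = 1
s2 (pos 2,3,6,7,10,11,14,15,18,19,22,23,26,27,30,31): 1⊕0⊕1⊕1⊕0⊕1⊕1⊕0⊕0⊕0⊕1⊕1⊕0⊕1⊕0⊕1 = 1
s4 (pos 4,5,6,7,12,13,14,15,20,21,22,23,28,29,30,31): 0⊕1⊕1⊕1⊕1⊕0⊕1⊕0⊕0⊕0⊕1⊕1⊕0⊕1⊕0⊕1 = 1
s8 (pos 8,9,10,11,12,13,14,15,24,25,26,27,28,29,30,31): 0⊕1⊕0⊕1⊕1⊕0⊕1⊕0⊕1⊕0⊕0⊕1⊕0⊕1⊕0⊕1 = 0
s16 (pos 16,17,18,19,20,21,22,23,24,25,26,27,28,29,30,31): 1⊕0⊕0⊕0⊕0⊕0⊕1⊕1⊕1⊕0⊕0⊕1⊕0⊕1⊕0⊕1 = 1
Syndrome s16…s1 = 10111 → error at position 23.
Flip position 23: 1100111010110101000001110010101 → 1100111010110101000001010010101

1100111010110101000001010010101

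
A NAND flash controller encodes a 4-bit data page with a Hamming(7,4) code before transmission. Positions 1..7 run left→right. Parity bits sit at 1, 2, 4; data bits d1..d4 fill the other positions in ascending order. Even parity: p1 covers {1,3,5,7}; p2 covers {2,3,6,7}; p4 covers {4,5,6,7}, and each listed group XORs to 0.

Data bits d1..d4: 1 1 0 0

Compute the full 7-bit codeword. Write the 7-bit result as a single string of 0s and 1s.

0111100

Place data at non-parity positions: p1 p2 1 p4 1 0 0
p1 (pos 1,3,5,7): XOR of data positions = 1⊕1⊕0 = 0
p2 (pos 2,3,6,7): XOR of data positions = 1⊕0⊕0 = 1
p4 (pos 4,5,6,7): XOR of data positions = 1⊕0⊕0 = 1
Codeword: 0111100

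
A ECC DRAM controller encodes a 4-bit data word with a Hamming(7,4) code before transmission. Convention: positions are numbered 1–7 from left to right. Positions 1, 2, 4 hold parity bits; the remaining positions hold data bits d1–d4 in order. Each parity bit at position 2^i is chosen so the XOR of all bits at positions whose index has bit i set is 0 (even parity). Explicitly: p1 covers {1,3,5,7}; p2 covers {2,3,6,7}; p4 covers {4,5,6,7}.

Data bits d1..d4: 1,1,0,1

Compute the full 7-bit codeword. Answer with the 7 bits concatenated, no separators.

1010101

Place data at non-parity positions: p1 p2 1 p4 1 0 1
p1 (pos 1,3,5,7): XOR of data positions = 1⊕1⊕1 = 1
p2 (pos 2,3,6,7): XOR of data positions = 1⊕0⊕1 = 0
p4 (pos 4,5,6,7): XOR of data positions = 1⊕0⊕1 = 0
Codeword: 1010101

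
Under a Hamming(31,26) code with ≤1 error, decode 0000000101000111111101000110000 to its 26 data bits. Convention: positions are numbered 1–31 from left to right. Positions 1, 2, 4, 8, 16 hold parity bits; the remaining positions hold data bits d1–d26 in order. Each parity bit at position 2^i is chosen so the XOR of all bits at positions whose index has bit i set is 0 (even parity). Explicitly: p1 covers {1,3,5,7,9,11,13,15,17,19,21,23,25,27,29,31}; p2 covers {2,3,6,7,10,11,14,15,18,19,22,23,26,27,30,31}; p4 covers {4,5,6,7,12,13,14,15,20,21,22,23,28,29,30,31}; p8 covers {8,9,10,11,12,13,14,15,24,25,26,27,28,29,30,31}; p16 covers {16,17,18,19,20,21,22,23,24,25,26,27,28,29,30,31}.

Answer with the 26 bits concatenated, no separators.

00000100011111101000110000

s1 (pos 1,3,5,7,9,11,13,15,17,19,21,23,25,27,29,31): 0⊕0⊕0⊕0⊕0⊕0⊕0⊕1⊕1⊕1⊕0⊕0⊕0⊕1⊕0⊕0 = 0
s2 (pos 2,3,6,7,10,11,14,15,18,19,22,23,26,27,30,31): 0⊕0⊕0⊕0⊕1⊕0⊕1⊕1⊕1⊕1⊕1⊕0⊕1⊕1⊕0⊕0 = 0
s4 (pos 4,5,6,7,12,13,14,15,20,21,22,23,28,29,30,31): 0⊕0⊕0⊕0⊕0⊕0⊕1⊕1⊕1⊕0⊕1⊕0⊕0⊕0⊕0⊕0 = 0
s8 (pos 8,9,10,11,12,13,14,15,24,25,26,27,28,29,30,31): 1⊕0⊕1⊕0⊕0⊕0⊕1⊕1⊕0⊕0⊕1⊕1⊕0⊕0⊕0⊕0 = 0
s16 (pos 16,17,18,19,20,21,22,23,24,25,26,27,28,29,30,31): 1⊕1⊕1⊕1⊕1⊕0⊕1⊕0⊕0⊕0⊕1⊕1⊕0⊕0⊕0⊕0 = 0
Syndrome s16…s1 = 00000 → no error.
Read data bits from positions 3,5,6,7,9,10,11,12,13,14,15,17,18,19,20,21,22,23,24,25,26,27,28,29,30,31: 00000100011111101000110000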